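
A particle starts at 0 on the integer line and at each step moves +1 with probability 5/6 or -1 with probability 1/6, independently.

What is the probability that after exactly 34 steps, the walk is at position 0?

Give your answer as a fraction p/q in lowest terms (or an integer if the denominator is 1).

To be at 0 after 34 steps: need exactly 17 steps of +1 and 17 of -1.
Number of such sequences: C(34,17) = 2333606220
Each has probability (5/6)^17 · (1/6)^17 = 762939453125/286511799958070431838109696
P = 2333606220 · 762939453125/286511799958070431838109696 = 16485187530517578125/2652887036648800294797312

Answer: 16485187530517578125/2652887036648800294797312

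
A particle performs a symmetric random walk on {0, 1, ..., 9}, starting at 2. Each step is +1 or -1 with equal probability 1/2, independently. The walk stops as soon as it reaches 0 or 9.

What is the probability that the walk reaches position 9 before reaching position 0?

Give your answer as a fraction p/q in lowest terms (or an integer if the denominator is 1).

Symmetric walk (p = 1/2): the harmonic-function argument gives P(hit 9 before 0 | start at 2) = a/N.
P = 2/9 = 2/9

Answer: 2/9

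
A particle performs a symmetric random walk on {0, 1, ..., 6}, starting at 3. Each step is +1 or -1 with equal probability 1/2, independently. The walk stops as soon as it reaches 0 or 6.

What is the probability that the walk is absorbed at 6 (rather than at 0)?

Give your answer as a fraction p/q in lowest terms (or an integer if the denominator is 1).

Answer: 1/2

Derivation:
Symmetric walk (p = 1/2): the harmonic-function argument gives P(hit 6 before 0 | start at 3) = a/N.
P = 3/6 = 1/2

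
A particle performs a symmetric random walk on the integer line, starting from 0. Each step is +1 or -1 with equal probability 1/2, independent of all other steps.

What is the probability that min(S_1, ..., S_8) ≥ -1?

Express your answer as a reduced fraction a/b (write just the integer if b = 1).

Let f(t,s) = #length-t paths at position s with S_1..S_t all ≥ -1.
f(t,s) = f(t-1,s-1) + f(t-1,s+1) for s ≥ -1; f(t,s) = 0 for s < -1.
t=0: f(0,0)=1
t=1: f(1,-1)=1 f(1,1)=1
t=2: f(2,0)=2 f(2,2)=1
t=3: f(3,-1)=2 f(3,1)=3 f(3,3)=1
t=4: f(4,0)=5 f(4,2)=4 f(4,4)=1
t=5: f(5,-1)=5 f(5,1)=9 f(5,3)=5 f(5,5)=1
t=6: f(6,0)=14 f(6,2)=14 f(6,4)=6 f(6,6)=1
t=7: f(7,-1)=14 f(7,1)=28 f(7,3)=20 f(7,5)=7 f(7,7)=1
t=8: f(8,0)=42 f(8,2)=48 f(8,4)=27 f(8,6)=8 f(8,8)=1
Σ_s f(8,s) = 126
P = 126/256 = 63/128

Answer: 63/128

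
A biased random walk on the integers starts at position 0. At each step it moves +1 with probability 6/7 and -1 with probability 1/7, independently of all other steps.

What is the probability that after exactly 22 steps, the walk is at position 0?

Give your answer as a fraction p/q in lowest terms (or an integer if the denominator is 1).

To be at 0 after 22 steps: need exactly 11 steps of +1 and 11 of -1.
Number of such sequences: C(22,11) = 705432
Each has probability (6/7)^11 · (1/7)^11 = 362797056/3909821048582988049
P = 705432 · 362797056/3909821048582988049 = 36561236115456/558545864083284007

Answer: 36561236115456/558545864083284007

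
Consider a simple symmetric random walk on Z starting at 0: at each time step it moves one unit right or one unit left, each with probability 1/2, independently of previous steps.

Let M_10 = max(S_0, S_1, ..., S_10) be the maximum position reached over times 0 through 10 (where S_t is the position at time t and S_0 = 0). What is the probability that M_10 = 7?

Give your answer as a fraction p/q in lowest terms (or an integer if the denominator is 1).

Let M_10 = max(S_0,...,S_10). Use the reflection principle: for j ≥ 1, #{paths with M_10 ≥ j} = #{S_10 ≥ j} + #{S_10 ≥ j+1}.
By reflection, #{M_10 ≥ 7} = #{S_10 ≥ 7} + #{S_10 ≥ 8} = 11 + 11 = 22.
#{M_10 ≥ 8} = #{S_10 ≥ 8} + #{S_10 ≥ 9} = 11 + 1 = 12.
#{M_10 = 7} = 22 - 12 = 10.
P(M_10 = 7) = 10/1024 = 5/512

Answer: 5/512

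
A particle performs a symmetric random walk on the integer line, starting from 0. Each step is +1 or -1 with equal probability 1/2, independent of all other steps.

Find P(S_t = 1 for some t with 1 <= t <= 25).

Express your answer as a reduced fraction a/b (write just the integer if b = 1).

Answer: 7088533/8388608

Derivation:
Count via complement. Let g(t,s) = #length-t paths at position s with S_1..S_t all ≠ 1.
g(t,s) = g(t-1,s-1) + g(t-1,s+1) for s ≠ 1; g(t,1) = 0.
t=0: g(0,0)=1
t=1: g(1,-1)=1
t=2: g(2,-2)=1 g(2,0)=1
t=3: g(3,-3)=1 g(3,-1)=2
t=4: g(4,-4)=1 g(4,-2)=3 g(4,0)=2
t=5: g(5,-5)=1 g(5,-3)=4 g(5,-1)=5
t=6: g(6,-6)=1 g(6,-4)=5 g(6,-2)=9 g(6,0)=5
t=7: g(7,-7)=1 g(7,-5)=6 g(7,-3)=14 g(7,-1)=14
t=8: g(8,-8)=1 g(8,-6)=7 g(8,-4)=20 g(8,-2)=28 g(8,0)=14
t=9: g(9,-9)=1 g(9,-7)=8 g(9,-5)=27 g(9,-3)=48 g(9,-1)=42
t=10: g(10,-10)=1 g(10,-8)=9 g(10,-6)=35 g(10,-4)=75 g(10,-2)=90 g(10,0)=42
t=11: g(11,-11)=1 g(11,-9)=10 g(11,-7)=44 g(11,-5)=110 g(11,-3)=165 g(11,-1)=132
t=12: g(12,-12)=1 g(12,-10)=11 g(12,-8)=54 g(12,-6)=154 g(12,-4)=275 g(12,-2)=297 g(12,0)=132
t=13: g(13,-13)=1 g(13,-11)=12 g(13,-9)=65 g(13,-7)=208 g(13,-5)=429 g(13,-3)=572 g(13,-1)=429
t=14: g(14,-14)=1 g(14,-12)=13 g(14,-10)=77 g(14,-8)=273 g(14,-6)=637 g(14,-4)=1001 g(14,-2)=1001 g(14,0)=429
t=15: g(15,-15)=1 g(15,-13)=14 g(15,-11)=90 g(15,-9)=350 g(15,-7)=910 g(15,-5)=1638 g(15,-3)=2002 g(15,-1)=1430
t=16: g(16,-16)=1 g(16,-14)=15 g(16,-12)=104 g(16,-10)=440 g(16,-8)=1260 g(16,-6)=2548 g(16,-4)=3640 g(16,-2)=3432 g(16,0)=1430
t=17: g(17,-17)=1 g(17,-15)=16 g(17,-13)=119 g(17,-11)=544 g(17,-9)=1700 g(17,-7)=3808 g(17,-5)=6188 g(17,-3)=7072 g(17,-1)=4862
t=18: g(18,-18)=1 g(18,-16)=17 g(18,-14)=135 g(18,-12)=663 g(18,-10)=2244 g(18,-8)=5508 g(18,-6)=9996 g(18,-4)=13260 g(18,-2)=11934 g(18,0)=4862
t=19: g(19,-19)=1 g(19,-17)=18 g(19,-15)=152 g(19,-13)=798 g(19,-11)=2907 g(19,-9)=7752 g(19,-7)=15504 g(19,-5)=23256 g(19,-3)=25194 g(19,-1)=16796
t=20: g(20,-20)=1 g(20,-18)=19 g(20,-16)=170 g(20,-14)=950 g(20,-12)=3705 g(20,-10)=10659 g(20,-8)=23256 g(20,-6)=38760 g(20,-4)=48450 g(20,-2)=41990 g(20,0)=16796
t=21: g(21,-21)=1 g(21,-19)=20 g(21,-17)=189 g(21,-15)=1120 g(21,-13)=4655 g(21,-11)=14364 g(21,-9)=33915 g(21,-7)=62016 g(21,-5)=87210 g(21,-3)=90440 g(21,-1)=58786
t=22: g(22,-22)=1 g(22,-20)=21 g(22,-18)=209 g(22,-16)=1309 g(22,-14)=5775 g(22,-12)=19019 g(22,-10)=48279 g(22,-8)=95931 g(22,-6)=149226 g(22,-4)=177650 g(22,-2)=149226 g(22,0)=58786
t=23: g(23,-23)=1 g(23,-21)=22 g(23,-19)=230 g(23,-17)=1518 g(23,-15)=7084 g(23,-13)=24794 g(23,-11)=67298 g(23,-9)=144210 g(23,-7)=245157 g(23,-5)=326876 g(23,-3)=326876 g(23,-1)=208012
t=24: g(24,-24)=1 g(24,-22)=23 g(24,-20)=252 g(24,-18)=1748 g(24,-16)=8602 g(24,-14)=31878 g(24,-12)=92092 g(24,-10)=211508 g(24,-8)=389367 g(24,-6)=572033 g(24,-4)=653752 g(24,-2)=534888 g(24,0)=208012
t=25: g(25,-25)=1 g(25,-23)=24 g(25,-21)=275 g(25,-19)=2000 g(25,-17)=10350 g(25,-15)=40480 g(25,-13)=123970 g(25,-11)=303600 g(25,-9)=600875 g(25,-7)=961400 g(25,-5)=1225785 g(25,-3)=1188640 g(25,-1)=742900
Paths never hitting 1: Σ_s g(25,s) = 5200300
Paths hitting 1: 2^25 - 5200300 = 28354132
P = 28354132/33554432 = 7088533/8388608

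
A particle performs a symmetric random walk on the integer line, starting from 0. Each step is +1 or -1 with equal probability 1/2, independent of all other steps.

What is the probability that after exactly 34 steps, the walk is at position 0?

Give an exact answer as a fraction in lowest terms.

To return to 0 after 34 steps: need exactly 17 steps of +1 and 17 of -1.
Favorable paths: C(34,17) = 2333606220
Total paths: 2^34 = 17179869184
P = 2333606220/17179869184 = 583401555/4294967296

Answer: 583401555/4294967296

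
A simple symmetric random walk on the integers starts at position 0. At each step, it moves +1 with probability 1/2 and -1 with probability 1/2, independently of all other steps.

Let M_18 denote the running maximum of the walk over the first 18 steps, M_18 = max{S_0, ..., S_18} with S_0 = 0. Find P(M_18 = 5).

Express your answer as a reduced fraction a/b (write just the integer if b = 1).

Answer: 4641/65536

Derivation:
Let M_18 = max(S_0,...,S_18). Use the reflection principle: for j ≥ 1, #{paths with M_18 ≥ j} = #{S_18 ≥ j} + #{S_18 ≥ j+1}.
By reflection, #{M_18 ≥ 5} = #{S_18 ≥ 5} + #{S_18 ≥ 6} = 31180 + 31180 = 62360.
#{M_18 ≥ 6} = #{S_18 ≥ 6} + #{S_18 ≥ 7} = 31180 + 12616 = 43796.
#{M_18 = 5} = 62360 - 43796 = 18564.
P(M_18 = 5) = 18564/262144 = 4641/65536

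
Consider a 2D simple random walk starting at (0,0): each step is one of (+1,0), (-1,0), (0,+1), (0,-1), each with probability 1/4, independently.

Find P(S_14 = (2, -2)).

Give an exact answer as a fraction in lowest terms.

Let h be the number of horizontal steps (so 14-h are vertical). To end at (2,-2) need (h+2)/2 right-steps and ((14-h)-2)/2 up-steps.
Sum over h with 2 ≤ h ≤ 12, h ≡ 0 (mod 2), 14-h ≡ 0 (mod 2):
h=2: C(14,2)·C(2,2)·C(12,5) = 91·1·792 = 72072
h=4: C(14,4)·C(4,3)·C(10,4) = 1001·4·210 = 840840
h=6: C(14,6)·C(6,4)·C(8,3) = 3003·15·56 = 2522520
h=8: C(14,8)·C(8,5)·C(6,2) = 3003·56·15 = 2522520
h=10: C(14,10)·C(10,6)·C(4,1) = 1001·210·4 = 840840
h=12: C(14,12)·C(12,7)·C(2,0) = 91·792·1 = 72072
Total favorable: 6870864
Total paths: 4^14 = 268435456
P = 6870864/268435456 = 429429/16777216

Answer: 429429/16777216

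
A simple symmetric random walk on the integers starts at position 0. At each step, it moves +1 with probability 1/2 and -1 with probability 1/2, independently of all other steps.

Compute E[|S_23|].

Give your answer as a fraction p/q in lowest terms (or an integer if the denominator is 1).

Answer: 2028117/524288

Derivation:
S_23 takes values m ≡ 1 (mod 2) with |m| ≤ 23; P(S_23=m) = C(23,(23+m)/2)/2^23.
Total paths: 2^23 = 8388608
Distribution: P(S=-23)=1/8388608, P(S=-21)=23/8388608, P(S=-19)=253/8388608, P(S=-17)=1771/8388608, P(S=-15)=8855/8388608, P(S=-13)=33649/8388608, P(S=-11)=100947/8388608, P(S=-9)=245157/8388608, P(S=-7)=490314/8388608, P(S=-5)=817190/8388608, P(S=-3)=1144066/8388608, P(S=-1)=1352078/8388608, P(S=1)=1352078/8388608, P(S=3)=1144066/8388608, P(S=5)=817190/8388608, P(S=7)=490314/8388608, P(S=9)=245157/8388608, P(S=11)=100947/8388608, P(S=13)=33649/8388608, P(S=15)=8855/8388608, P(S=17)=1771/8388608, P(S=19)=253/8388608, P(S=21)=23/8388608, P(S=23)=1/8388608
E[|S_23|] = Σ_m |m|·P(S_23=m) = 32449872/8388608 = 2028117/524288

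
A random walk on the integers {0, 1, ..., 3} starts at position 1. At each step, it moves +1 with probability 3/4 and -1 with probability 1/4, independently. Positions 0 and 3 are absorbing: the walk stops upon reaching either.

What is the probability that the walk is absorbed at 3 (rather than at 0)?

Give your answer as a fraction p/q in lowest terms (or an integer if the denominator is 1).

Answer: 9/13

Derivation:
Biased walk: p = 3/4, q = 1/4, r = q/p = 1/3
Gambler's ruin: P(hit 3 before 0 | start at 1) = (1 - r^a)/(1 - r^N)
r^1 = 1/3; r^3 = 1/27
P = (1 - 1/3) / (1 - 1/27) = 2/3 / 26/27 = 9/13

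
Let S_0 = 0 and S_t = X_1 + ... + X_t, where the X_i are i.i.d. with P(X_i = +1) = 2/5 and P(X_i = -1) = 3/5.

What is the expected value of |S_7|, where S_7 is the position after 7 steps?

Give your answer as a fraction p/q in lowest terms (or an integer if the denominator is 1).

S_7 takes values m ≡ 1 (mod 2) with |m| ≤ 7; P(S_7=m) = C(7,(7+m)/2) · (2/5)^((7+m)/2) · (3/5)^((7-m)/2).
Distribution: P(S=-7)=2187/78125, P(S=-5)=10206/78125, P(S=-3)=20412/78125, P(S=-1)=4536/15625, P(S=1)=3024/15625, P(S=3)=6048/78125, P(S=5)=1344/78125, P(S=7)=128/78125
E[|S_7|] = Σ_m |m|·P(S_7=m) = 38227/15625

Answer: 38227/15625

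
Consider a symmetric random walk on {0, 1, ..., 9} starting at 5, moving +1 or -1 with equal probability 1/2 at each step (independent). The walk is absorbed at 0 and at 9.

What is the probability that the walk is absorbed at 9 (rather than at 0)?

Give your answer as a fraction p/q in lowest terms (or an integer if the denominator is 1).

Symmetric walk (p = 1/2): the harmonic-function argument gives P(hit 9 before 0 | start at 5) = a/N.
P = 5/9 = 5/9

Answer: 5/9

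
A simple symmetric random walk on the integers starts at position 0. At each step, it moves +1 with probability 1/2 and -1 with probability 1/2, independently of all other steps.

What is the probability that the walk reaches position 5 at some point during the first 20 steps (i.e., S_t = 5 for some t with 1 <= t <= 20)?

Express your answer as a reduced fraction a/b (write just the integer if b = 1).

Count via complement. Let g(t,s) = #length-t paths at position s with S_1..S_t all ≠ 5.
g(t,s) = g(t-1,s-1) + g(t-1,s+1) for s ≠ 5; g(t,5) = 0.
t=0: g(0,0)=1
t=1: g(1,-1)=1 g(1,1)=1
t=2: g(2,-2)=1 g(2,0)=2 g(2,2)=1
t=3: g(3,-3)=1 g(3,-1)=3 g(3,1)=3 g(3,3)=1
t=4: g(4,-4)=1 g(4,-2)=4 g(4,0)=6 g(4,2)=4 g(4,4)=1
t=5: g(5,-5)=1 g(5,-3)=5 g(5,-1)=10 g(5,1)=10 g(5,3)=5
t=6: g(6,-6)=1 g(6,-4)=6 g(6,-2)=15 g(6,0)=20 g(6,2)=15 g(6,4)=5
t=7: g(7,-7)=1 g(7,-5)=7 g(7,-3)=21 g(7,-1)=35 g(7,1)=35 g(7,3)=20
t=8: g(8,-8)=1 g(8,-6)=8 g(8,-4)=28 g(8,-2)=56 g(8,0)=70 g(8,2)=55 g(8,4)=20
t=9: g(9,-9)=1 g(9,-7)=9 g(9,-5)=36 g(9,-3)=84 g(9,-1)=126 g(9,1)=125 g(9,3)=75
t=10: g(10,-10)=1 g(10,-8)=10 g(10,-6)=45 g(10,-4)=120 g(10,-2)=210 g(10,0)=251 g(10,2)=200 g(10,4)=75
t=11: g(11,-11)=1 g(11,-9)=11 g(11,-7)=55 g(11,-5)=165 g(11,-3)=330 g(11,-1)=461 g(11,1)=451 g(11,3)=275
t=12: g(12,-12)=1 g(12,-10)=12 g(12,-8)=66 g(12,-6)=220 g(12,-4)=495 g(12,-2)=791 g(12,0)=912 g(12,2)=726 g(12,4)=275
t=13: g(13,-13)=1 g(13,-11)=13 g(13,-9)=78 g(13,-7)=286 g(13,-5)=715 g(13,-3)=1286 g(13,-1)=1703 g(13,1)=1638 g(13,3)=1001
t=14: g(14,-14)=1 g(14,-12)=14 g(14,-10)=91 g(14,-8)=364 g(14,-6)=1001 g(14,-4)=2001 g(14,-2)=2989 g(14,0)=3341 g(14,2)=2639 g(14,4)=1001
t=15: g(15,-15)=1 g(15,-13)=15 g(15,-11)=105 g(15,-9)=455 g(15,-7)=1365 g(15,-5)=3002 g(15,-3)=4990 g(15,-1)=6330 g(15,1)=5980 g(15,3)=3640
t=16: g(16,-16)=1 g(16,-14)=16 g(16,-12)=120 g(16,-10)=560 g(16,-8)=1820 g(16,-6)=4367 g(16,-4)=7992 g(16,-2)=11320 g(16,0)=12310 g(16,2)=9620 g(16,4)=3640
t=17: g(17,-17)=1 g(17,-15)=17 g(17,-13)=136 g(17,-11)=680 g(17,-9)=2380 g(17,-7)=6187 g(17,-5)=12359 g(17,-3)=19312 g(17,-1)=23630 g(17,1)=21930 g(17,3)=13260
t=18: g(18,-18)=1 g(18,-16)=18 g(18,-14)=153 g(18,-12)=816 g(18,-10)=3060 g(18,-8)=8567 g(18,-6)=18546 g(18,-4)=31671 g(18,-2)=42942 g(18,0)=45560 g(18,2)=35190 g(18,4)=13260
t=19: g(19,-19)=1 g(19,-17)=19 g(19,-15)=171 g(19,-13)=969 g(19,-11)=3876 g(19,-9)=11627 g(19,-7)=27113 g(19,-5)=50217 g(19,-3)=74613 g(19,-1)=88502 g(19,1)=80750 g(19,3)=48450
t=20: g(20,-20)=1 g(20,-18)=20 g(20,-16)=190 g(20,-14)=1140 g(20,-12)=4845 g(20,-10)=15503 g(20,-8)=38740 g(20,-6)=77330 g(20,-4)=124830 g(20,-2)=163115 g(20,0)=169252 g(20,2)=129200 g(20,4)=48450
Paths never hitting 5: Σ_s g(20,s) = 772616
Paths hitting 5: 2^20 - 772616 = 275960
P = 275960/1048576 = 34495/131072

Answer: 34495/131072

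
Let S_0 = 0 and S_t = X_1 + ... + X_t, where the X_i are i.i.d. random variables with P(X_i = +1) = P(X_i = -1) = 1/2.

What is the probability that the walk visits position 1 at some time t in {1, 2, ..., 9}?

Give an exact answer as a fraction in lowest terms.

Answer: 193/256

Derivation:
Count via complement. Let g(t,s) = #length-t paths at position s with S_1..S_t all ≠ 1.
g(t,s) = g(t-1,s-1) + g(t-1,s+1) for s ≠ 1; g(t,1) = 0.
t=0: g(0,0)=1
t=1: g(1,-1)=1
t=2: g(2,-2)=1 g(2,0)=1
t=3: g(3,-3)=1 g(3,-1)=2
t=4: g(4,-4)=1 g(4,-2)=3 g(4,0)=2
t=5: g(5,-5)=1 g(5,-3)=4 g(5,-1)=5
t=6: g(6,-6)=1 g(6,-4)=5 g(6,-2)=9 g(6,0)=5
t=7: g(7,-7)=1 g(7,-5)=6 g(7,-3)=14 g(7,-1)=14
t=8: g(8,-8)=1 g(8,-6)=7 g(8,-4)=20 g(8,-2)=28 g(8,0)=14
t=9: g(9,-9)=1 g(9,-7)=8 g(9,-5)=27 g(9,-3)=48 g(9,-1)=42
Paths never hitting 1: Σ_s g(9,s) = 126
Paths hitting 1: 2^9 - 126 = 386
P = 386/512 = 193/256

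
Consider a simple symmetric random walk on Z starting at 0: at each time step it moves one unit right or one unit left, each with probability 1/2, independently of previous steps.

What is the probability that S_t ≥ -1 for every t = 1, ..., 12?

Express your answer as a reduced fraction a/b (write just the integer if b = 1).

Let f(t,s) = #length-t paths at position s with S_1..S_t all ≥ -1.
f(t,s) = f(t-1,s-1) + f(t-1,s+1) for s ≥ -1; f(t,s) = 0 for s < -1.
t=0: f(0,0)=1
t=1: f(1,-1)=1 f(1,1)=1
t=2: f(2,0)=2 f(2,2)=1
t=3: f(3,-1)=2 f(3,1)=3 f(3,3)=1
t=4: f(4,0)=5 f(4,2)=4 f(4,4)=1
t=5: f(5,-1)=5 f(5,1)=9 f(5,3)=5 f(5,5)=1
t=6: f(6,0)=14 f(6,2)=14 f(6,4)=6 f(6,6)=1
t=7: f(7,-1)=14 f(7,1)=28 f(7,3)=20 f(7,5)=7 f(7,7)=1
t=8: f(8,0)=42 f(8,2)=48 f(8,4)=27 f(8,6)=8 f(8,8)=1
t=9: f(9,-1)=42 f(9,1)=90 f(9,3)=75 f(9,5)=35 f(9,7)=9 f(9,9)=1
t=10: f(10,0)=132 f(10,2)=165 f(10,4)=110 f(10,6)=44 f(10,8)=10 f(10,10)=1
t=11: f(11,-1)=132 f(11,1)=297 f(11,3)=275 f(11,5)=154 f(11,7)=54 f(11,9)=11 f(11,11)=1
t=12: f(12,0)=429 f(12,2)=572 f(12,4)=429 f(12,6)=208 f(12,8)=65 f(12,10)=12 f(12,12)=1
Σ_s f(12,s) = 1716
P = 1716/4096 = 429/1024

Answer: 429/1024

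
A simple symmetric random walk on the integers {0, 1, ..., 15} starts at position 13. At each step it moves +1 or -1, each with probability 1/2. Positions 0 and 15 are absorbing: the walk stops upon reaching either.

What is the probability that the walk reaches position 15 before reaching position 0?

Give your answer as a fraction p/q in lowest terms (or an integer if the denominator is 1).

Answer: 13/15

Derivation:
Symmetric walk (p = 1/2): the harmonic-function argument gives P(hit 15 before 0 | start at 13) = a/N.
P = 13/15 = 13/15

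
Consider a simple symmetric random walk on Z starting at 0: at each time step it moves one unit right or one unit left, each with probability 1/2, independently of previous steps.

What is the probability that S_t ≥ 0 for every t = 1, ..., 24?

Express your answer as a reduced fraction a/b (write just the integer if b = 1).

Answer: 676039/4194304

Derivation:
Let f(t,s) = #length-t paths at position s with S_1..S_t all ≥ 0.
f(t,s) = f(t-1,s-1) + f(t-1,s+1) for s ≥ 0; f(t,s) = 0 for s < 0.
t=0: f(0,0)=1
t=1: f(1,1)=1
t=2: f(2,0)=1 f(2,2)=1
t=3: f(3,1)=2 f(3,3)=1
t=4: f(4,0)=2 f(4,2)=3 f(4,4)=1
t=5: f(5,1)=5 f(5,3)=4 f(5,5)=1
t=6: f(6,0)=5 f(6,2)=9 f(6,4)=5 f(6,6)=1
t=7: f(7,1)=14 f(7,3)=14 f(7,5)=6 f(7,7)=1
t=8: f(8,0)=14 f(8,2)=28 f(8,4)=20 f(8,6)=7 f(8,8)=1
t=9: f(9,1)=42 f(9,3)=48 f(9,5)=27 f(9,7)=8 f(9,9)=1
t=10: f(10,0)=42 f(10,2)=90 f(10,4)=75 f(10,6)=35 f(10,8)=9 f(10,10)=1
t=11: f(11,1)=132 f(11,3)=165 f(11,5)=110 f(11,7)=44 f(11,9)=10 f(11,11)=1
t=12: f(12,0)=132 f(12,2)=297 f(12,4)=275 f(12,6)=154 f(12,8)=54 f(12,10)=11 f(12,12)=1
t=13: f(13,1)=429 f(13,3)=572 f(13,5)=429 f(13,7)=208 f(13,9)=65 f(13,11)=12 f(13,13)=1
t=14: f(14,0)=429 f(14,2)=1001 f(14,4)=1001 f(14,6)=637 f(14,8)=273 f(14,10)=77 f(14,12)=13 f(14,14)=1
t=15: f(15,1)=1430 f(15,3)=2002 f(15,5)=1638 f(15,7)=910 f(15,9)=350 f(15,11)=90 f(15,13)=14 f(15,15)=1
t=16: f(16,0)=1430 f(16,2)=3432 f(16,4)=3640 f(16,6)=2548 f(16,8)=1260 f(16,10)=440 f(16,12)=104 f(16,14)=15 f(16,16)=1
t=17: f(17,1)=4862 f(17,3)=7072 f(17,5)=6188 f(17,7)=3808 f(17,9)=1700 f(17,11)=544 f(17,13)=119 f(17,15)=16 f(17,17)=1
t=18: f(18,0)=4862 f(18,2)=11934 f(18,4)=13260 f(18,6)=9996 f(18,8)=5508 f(18,10)=2244 f(18,12)=663 f(18,14)=135 f(18,16)=17 f(18,18)=1
t=19: f(19,1)=16796 f(19,3)=25194 f(19,5)=23256 f(19,7)=15504 f(19,9)=7752 f(19,11)=2907 f(19,13)=798 f(19,15)=152 f(19,17)=18 f(19,19)=1
t=20: f(20,0)=16796 f(20,2)=41990 f(20,4)=48450 f(20,6)=38760 f(20,8)=23256 f(20,10)=10659 f(20,12)=3705 f(20,14)=950 f(20,16)=170 f(20,18)=19 f(20,20)=1
t=21: f(21,1)=58786 f(21,3)=90440 f(21,5)=87210 f(21,7)=62016 f(21,9)=33915 f(21,11)=14364 f(21,13)=4655 f(21,15)=1120 f(21,17)=189 f(21,19)=20 f(21,21)=1
t=22: f(22,0)=58786 f(22,2)=149226 f(22,4)=177650 f(22,6)=149226 f(22,8)=95931 f(22,10)=48279 f(22,12)=19019 f(22,14)=5775 f(22,16)=1309 f(22,18)=209 f(22,20)=21 f(22,22)=1
t=23: f(23,1)=208012 f(23,3)=326876 f(23,5)=326876 f(23,7)=245157 f(23,9)=144210 f(23,11)=67298 f(23,13)=24794 f(23,15)=7084 f(23,17)=1518 f(23,19)=230 f(23,21)=22 f(23,23)=1
t=24: f(24,0)=208012 f(24,2)=534888 f(24,4)=653752 f(24,6)=572033 f(24,8)=389367 f(24,10)=211508 f(24,12)=92092 f(24,14)=31878 f(24,16)=8602 f(24,18)=1748 f(24,20)=252 f(24,22)=23 f(24,24)=1
Σ_s f(24,s) = 2704156
P = 2704156/16777216 = 676039/4194304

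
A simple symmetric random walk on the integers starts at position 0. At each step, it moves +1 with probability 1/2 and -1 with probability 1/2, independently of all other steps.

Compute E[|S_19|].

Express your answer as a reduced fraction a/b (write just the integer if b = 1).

Answer: 230945/65536

Derivation:
S_19 takes values m ≡ 1 (mod 2) with |m| ≤ 19; P(S_19=m) = C(19,(19+m)/2)/2^19.
Total paths: 2^19 = 524288
Distribution: P(S=-19)=1/524288, P(S=-17)=19/524288, P(S=-15)=171/524288, P(S=-13)=969/524288, P(S=-11)=3876/524288, P(S=-9)=11628/524288, P(S=-7)=27132/524288, P(S=-5)=50388/524288, P(S=-3)=75582/524288, P(S=-1)=92378/524288, P(S=1)=92378/524288, P(S=3)=75582/524288, P(S=5)=50388/524288, P(S=7)=27132/524288, P(S=9)=11628/524288, P(S=11)=3876/524288, P(S=13)=969/524288, P(S=15)=171/524288, P(S=17)=19/524288, P(S=19)=1/524288
E[|S_19|] = Σ_m |m|·P(S_19=m) = 1847560/524288 = 230945/65536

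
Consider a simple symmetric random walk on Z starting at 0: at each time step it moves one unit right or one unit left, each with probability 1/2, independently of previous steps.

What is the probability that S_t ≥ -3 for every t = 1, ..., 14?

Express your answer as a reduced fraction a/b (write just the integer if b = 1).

Answer: 715/1024

Derivation:
Let f(t,s) = #length-t paths at position s with S_1..S_t all ≥ -3.
f(t,s) = f(t-1,s-1) + f(t-1,s+1) for s ≥ -3; f(t,s) = 0 for s < -3.
t=0: f(0,0)=1
t=1: f(1,-1)=1 f(1,1)=1
t=2: f(2,-2)=1 f(2,0)=2 f(2,2)=1
t=3: f(3,-3)=1 f(3,-1)=3 f(3,1)=3 f(3,3)=1
t=4: f(4,-2)=4 f(4,0)=6 f(4,2)=4 f(4,4)=1
t=5: f(5,-3)=4 f(5,-1)=10 f(5,1)=10 f(5,3)=5 f(5,5)=1
t=6: f(6,-2)=14 f(6,0)=20 f(6,2)=15 f(6,4)=6 f(6,6)=1
t=7: f(7,-3)=14 f(7,-1)=34 f(7,1)=35 f(7,3)=21 f(7,5)=7 f(7,7)=1
t=8: f(8,-2)=48 f(8,0)=69 f(8,2)=56 f(8,4)=28 f(8,6)=8 f(8,8)=1
t=9: f(9,-3)=48 f(9,-1)=117 f(9,1)=125 f(9,3)=84 f(9,5)=36 f(9,7)=9 f(9,9)=1
t=10: f(10,-2)=165 f(10,0)=242 f(10,2)=209 f(10,4)=120 f(10,6)=45 f(10,8)=10 f(10,10)=1
t=11: f(11,-3)=165 f(11,-1)=407 f(11,1)=451 f(11,3)=329 f(11,5)=165 f(11,7)=55 f(11,9)=11 f(11,11)=1
t=12: f(12,-2)=572 f(12,0)=858 f(12,2)=780 f(12,4)=494 f(12,6)=220 f(12,8)=66 f(12,10)=12 f(12,12)=1
t=13: f(13,-3)=572 f(13,-1)=1430 f(13,1)=1638 f(13,3)=1274 f(13,5)=714 f(13,7)=286 f(13,9)=78 f(13,11)=13 f(13,13)=1
t=14: f(14,-2)=2002 f(14,0)=3068 f(14,2)=2912 f(14,4)=1988 f(14,6)=1000 f(14,8)=364 f(14,10)=91 f(14,12)=14 f(14,14)=1
Σ_s f(14,s) = 11440
P = 11440/16384 = 715/1024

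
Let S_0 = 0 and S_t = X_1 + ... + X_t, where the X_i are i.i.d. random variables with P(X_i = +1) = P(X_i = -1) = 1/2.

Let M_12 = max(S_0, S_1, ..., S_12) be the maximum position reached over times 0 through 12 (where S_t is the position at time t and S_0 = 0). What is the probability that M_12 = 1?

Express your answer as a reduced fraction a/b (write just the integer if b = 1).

Answer: 99/512

Derivation:
Let M_12 = max(S_0,...,S_12). Use the reflection principle: for j ≥ 1, #{paths with M_12 ≥ j} = #{S_12 ≥ j} + #{S_12 ≥ j+1}.
By reflection, #{M_12 ≥ 1} = #{S_12 ≥ 1} + #{S_12 ≥ 2} = 1586 + 1586 = 3172.
#{M_12 ≥ 2} = #{S_12 ≥ 2} + #{S_12 ≥ 3} = 1586 + 794 = 2380.
#{M_12 = 1} = 3172 - 2380 = 792.
P(M_12 = 1) = 792/4096 = 99/512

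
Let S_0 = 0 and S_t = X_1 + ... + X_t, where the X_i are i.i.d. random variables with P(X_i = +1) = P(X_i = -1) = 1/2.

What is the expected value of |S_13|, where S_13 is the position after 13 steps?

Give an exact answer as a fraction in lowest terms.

S_13 takes values m ≡ 1 (mod 2) with |m| ≤ 13; P(S_13=m) = C(13,(13+m)/2)/2^13.
Total paths: 2^13 = 8192
Distribution: P(S=-13)=1/8192, P(S=-11)=13/8192, P(S=-9)=78/8192, P(S=-7)=286/8192, P(S=-5)=715/8192, P(S=-3)=1287/8192, P(S=-1)=1716/8192, P(S=1)=1716/8192, P(S=3)=1287/8192, P(S=5)=715/8192, P(S=7)=286/8192, P(S=9)=78/8192, P(S=11)=13/8192, P(S=13)=1/8192
E[|S_13|] = Σ_m |m|·P(S_13=m) = 24024/8192 = 3003/1024

Answer: 3003/1024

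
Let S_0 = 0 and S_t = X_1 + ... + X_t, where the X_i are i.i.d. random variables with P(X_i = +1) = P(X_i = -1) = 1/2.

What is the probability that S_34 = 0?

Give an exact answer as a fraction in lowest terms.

To return to 0 after 34 steps: need exactly 17 steps of +1 and 17 of -1.
Favorable paths: C(34,17) = 2333606220
Total paths: 2^34 = 17179869184
P = 2333606220/17179869184 = 583401555/4294967296

Answer: 583401555/4294967296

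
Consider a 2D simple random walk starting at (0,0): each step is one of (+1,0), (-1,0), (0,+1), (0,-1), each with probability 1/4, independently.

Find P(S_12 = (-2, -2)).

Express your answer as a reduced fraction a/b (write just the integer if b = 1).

Let h be the number of horizontal steps (so 12-h are vertical). To end at (-2,-2) need (h-2)/2 right-steps and ((12-h)-2)/2 up-steps.
Sum over h with 2 ≤ h ≤ 10, h ≡ 0 (mod 2), 12-h ≡ 0 (mod 2):
h=2: C(12,2)·C(2,0)·C(10,4) = 66·1·210 = 13860
h=4: C(12,4)·C(4,1)·C(8,3) = 495·4·56 = 110880
h=6: C(12,6)·C(6,2)·C(6,2) = 924·15·15 = 207900
h=8: C(12,8)·C(8,3)·C(4,1) = 495·56·4 = 110880
h=10: C(12,10)·C(10,4)·C(2,0) = 66·210·1 = 13860
Total favorable: 457380
Total paths: 4^12 = 16777216
P = 457380/16777216 = 114345/4194304

Answer: 114345/4194304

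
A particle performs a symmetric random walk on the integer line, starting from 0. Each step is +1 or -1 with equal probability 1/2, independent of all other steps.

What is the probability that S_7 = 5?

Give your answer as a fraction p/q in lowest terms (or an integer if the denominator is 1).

Answer: 7/128

Derivation:
To reach position 5 after 7 steps: need 6 steps of +1 and 1 of -1.
Favorable paths: C(7,6) = 7
Total paths: 2^7 = 128
P = 7/128 = 7/128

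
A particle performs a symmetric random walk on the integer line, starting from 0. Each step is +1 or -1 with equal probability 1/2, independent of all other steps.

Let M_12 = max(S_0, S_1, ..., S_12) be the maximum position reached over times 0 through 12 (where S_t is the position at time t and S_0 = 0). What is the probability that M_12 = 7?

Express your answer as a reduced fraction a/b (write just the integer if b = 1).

Let M_12 = max(S_0,...,S_12). Use the reflection principle: for j ≥ 1, #{paths with M_12 ≥ j} = #{S_12 ≥ j} + #{S_12 ≥ j+1}.
By reflection, #{M_12 ≥ 7} = #{S_12 ≥ 7} + #{S_12 ≥ 8} = 79 + 79 = 158.
#{M_12 ≥ 8} = #{S_12 ≥ 8} + #{S_12 ≥ 9} = 79 + 13 = 92.
#{M_12 = 7} = 158 - 92 = 66.
P(M_12 = 7) = 66/4096 = 33/2048

Answer: 33/2048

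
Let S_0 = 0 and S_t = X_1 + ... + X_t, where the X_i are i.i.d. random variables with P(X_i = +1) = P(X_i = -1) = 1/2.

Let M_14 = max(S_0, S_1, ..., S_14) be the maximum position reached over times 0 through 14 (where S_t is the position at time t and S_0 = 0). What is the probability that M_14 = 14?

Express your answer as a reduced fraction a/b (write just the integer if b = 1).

Let M_14 = max(S_0,...,S_14). Use the reflection principle: for j ≥ 1, #{paths with M_14 ≥ j} = #{S_14 ≥ j} + #{S_14 ≥ j+1}.
By reflection, #{M_14 ≥ 14} = #{S_14 ≥ 14} + #{S_14 ≥ 15} = 1 + 0 = 1.
#{M_14 ≥ 15} = #{S_14 ≥ 15} + #{S_14 ≥ 16} = 0 + 0 = 0.
#{M_14 = 14} = 1 - 0 = 1.
P(M_14 = 14) = 1/16384 = 1/16384

Answer: 1/16384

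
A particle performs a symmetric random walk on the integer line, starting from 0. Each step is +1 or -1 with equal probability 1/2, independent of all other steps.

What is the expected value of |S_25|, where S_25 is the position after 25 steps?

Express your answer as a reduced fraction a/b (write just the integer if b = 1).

Answer: 16900975/4194304

Derivation:
S_25 takes values m ≡ 1 (mod 2) with |m| ≤ 25; P(S_25=m) = C(25,(25+m)/2)/2^25.
Total paths: 2^25 = 33554432
Distribution: P(S=-25)=1/33554432, P(S=-23)=25/33554432, P(S=-21)=300/33554432, P(S=-19)=2300/33554432, P(S=-17)=12650/33554432, P(S=-15)=53130/33554432, P(S=-13)=177100/33554432, P(S=-11)=480700/33554432, P(S=-9)=1081575/33554432, P(S=-7)=2042975/33554432, P(S=-5)=3268760/33554432, P(S=-3)=4457400/33554432, P(S=-1)=5200300/33554432, P(S=1)=5200300/33554432, P(S=3)=4457400/33554432, P(S=5)=3268760/33554432, P(S=7)=2042975/33554432, P(S=9)=1081575/33554432, P(S=11)=480700/33554432, P(S=13)=177100/33554432, P(S=15)=53130/33554432, P(S=17)=12650/33554432, P(S=19)=2300/33554432, P(S=21)=300/33554432, P(S=23)=25/33554432, P(S=25)=1/33554432
E[|S_25|] = Σ_m |m|·P(S_25=m) = 135207800/33554432 = 16900975/4194304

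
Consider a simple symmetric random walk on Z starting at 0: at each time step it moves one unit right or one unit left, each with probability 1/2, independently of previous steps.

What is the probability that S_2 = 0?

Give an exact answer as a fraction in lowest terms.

Answer: 1/2

Derivation:
To return to 0 after 2 steps: need exactly 1 step of +1 and 1 of -1.
Favorable paths: C(2,1) = 2
Total paths: 2^2 = 4
P = 2/4 = 1/2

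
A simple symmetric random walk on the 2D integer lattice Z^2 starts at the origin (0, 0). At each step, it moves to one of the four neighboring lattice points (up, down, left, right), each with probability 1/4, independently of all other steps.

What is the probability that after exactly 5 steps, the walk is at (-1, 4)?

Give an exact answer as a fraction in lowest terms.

Let h be the number of horizontal steps (so 5-h are vertical). To end at (-1,4) need (h-1)/2 right-steps and ((5-h)+4)/2 up-steps.
Sum over h with 1 ≤ h ≤ 1, h ≡ 1 (mod 2), 5-h ≡ 0 (mod 2):
h=1: C(5,1)·C(1,0)·C(4,4) = 5·1·1 = 5
Total favorable: 5
Total paths: 4^5 = 1024
P = 5/1024 = 5/1024

Answer: 5/1024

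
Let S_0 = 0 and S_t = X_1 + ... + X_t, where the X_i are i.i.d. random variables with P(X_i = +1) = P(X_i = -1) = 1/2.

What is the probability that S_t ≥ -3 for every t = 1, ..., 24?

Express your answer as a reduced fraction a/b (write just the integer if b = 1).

Let f(t,s) = #length-t paths at position s with S_1..S_t all ≥ -3.
f(t,s) = f(t-1,s-1) + f(t-1,s+1) for s ≥ -3; f(t,s) = 0 for s < -3.
t=0: f(0,0)=1
t=1: f(1,-1)=1 f(1,1)=1
t=2: f(2,-2)=1 f(2,0)=2 f(2,2)=1
t=3: f(3,-3)=1 f(3,-1)=3 f(3,1)=3 f(3,3)=1
t=4: f(4,-2)=4 f(4,0)=6 f(4,2)=4 f(4,4)=1
t=5: f(5,-3)=4 f(5,-1)=10 f(5,1)=10 f(5,3)=5 f(5,5)=1
t=6: f(6,-2)=14 f(6,0)=20 f(6,2)=15 f(6,4)=6 f(6,6)=1
t=7: f(7,-3)=14 f(7,-1)=34 f(7,1)=35 f(7,3)=21 f(7,5)=7 f(7,7)=1
t=8: f(8,-2)=48 f(8,0)=69 f(8,2)=56 f(8,4)=28 f(8,6)=8 f(8,8)=1
t=9: f(9,-3)=48 f(9,-1)=117 f(9,1)=125 f(9,3)=84 f(9,5)=36 f(9,7)=9 f(9,9)=1
t=10: f(10,-2)=165 f(10,0)=242 f(10,2)=209 f(10,4)=120 f(10,6)=45 f(10,8)=10 f(10,10)=1
t=11: f(11,-3)=165 f(11,-1)=407 f(11,1)=451 f(11,3)=329 f(11,5)=165 f(11,7)=55 f(11,9)=11 f(11,11)=1
t=12: f(12,-2)=572 f(12,0)=858 f(12,2)=780 f(12,4)=494 f(12,6)=220 f(12,8)=66 f(12,10)=12 f(12,12)=1
t=13: f(13,-3)=572 f(13,-1)=1430 f(13,1)=1638 f(13,3)=1274 f(13,5)=714 f(13,7)=286 f(13,9)=78 f(13,11)=13 f(13,13)=1
t=14: f(14,-2)=2002 f(14,0)=3068 f(14,2)=2912 f(14,4)=1988 f(14,6)=1000 f(14,8)=364 f(14,10)=91 f(14,12)=14 f(14,14)=1
t=15: f(15,-3)=2002 f(15,-1)=5070 f(15,1)=5980 f(15,3)=4900 f(15,5)=2988 f(15,7)=1364 f(15,9)=455 f(15,11)=105 f(15,13)=15 f(15,15)=1
t=16: f(16,-2)=7072 f(16,0)=11050 f(16,2)=10880 f(16,4)=7888 f(16,6)=4352 f(16,8)=1819 f(16,10)=560 f(16,12)=120 f(16,14)=16 f(16,16)=1
t=17: f(17,-3)=7072 f(17,-1)=18122 f(17,1)=21930 f(17,3)=18768 f(17,5)=12240 f(17,7)=6171 f(17,9)=2379 f(17,11)=680 f(17,13)=136 f(17,15)=17 f(17,17)=1
t=18: f(18,-2)=25194 f(18,0)=40052 f(18,2)=40698 f(18,4)=31008 f(18,6)=18411 f(18,8)=8550 f(18,10)=3059 f(18,12)=816 f(18,14)=153 f(18,16)=18 f(18,18)=1
t=19: f(19,-3)=25194 f(19,-1)=65246 f(19,1)=80750 f(19,3)=71706 f(19,5)=49419 f(19,7)=26961 f(19,9)=11609 f(19,11)=3875 f(19,13)=969 f(19,15)=171 f(19,17)=19 f(19,19)=1
t=20: f(20,-2)=90440 f(20,0)=145996 f(20,2)=152456 f(20,4)=121125 f(20,6)=76380 f(20,8)=38570 f(20,10)=15484 f(20,12)=4844 f(20,14)=1140 f(20,16)=190 f(20,18)=20 f(20,20)=1
t=21: f(21,-3)=90440 f(21,-1)=236436 f(21,1)=298452 f(21,3)=273581 f(21,5)=197505 f(21,7)=114950 f(21,9)=54054 f(21,11)=20328 f(21,13)=5984 f(21,15)=1330 f(21,17)=210 f(21,19)=21 f(21,21)=1
t=22: f(22,-2)=326876 f(22,0)=534888 f(22,2)=572033 f(22,4)=471086 f(22,6)=312455 f(22,8)=169004 f(22,10)=74382 f(22,12)=26312 f(22,14)=7314 f(22,16)=1540 f(22,18)=231 f(22,20)=22 f(22,22)=1
t=23: f(23,-3)=326876 f(23,-1)=861764 f(23,1)=1106921 f(23,3)=1043119 f(23,5)=783541 f(23,7)=481459 f(23,9)=243386 f(23,11)=100694 f(23,13)=33626 f(23,15)=8854 f(23,17)=1771 f(23,19)=253 f(23,21)=23 f(23,23)=1
t=24: f(24,-2)=1188640 f(24,0)=1968685 f(24,2)=2150040 f(24,4)=1826660 f(24,6)=1265000 f(24,8)=724845 f(24,10)=344080 f(24,12)=134320 f(24,14)=42480 f(24,16)=10625 f(24,18)=2024 f(24,20)=276 f(24,22)=24 f(24,24)=1
Σ_s f(24,s) = 9657700
P = 9657700/16777216 = 2414425/4194304

Answer: 2414425/4194304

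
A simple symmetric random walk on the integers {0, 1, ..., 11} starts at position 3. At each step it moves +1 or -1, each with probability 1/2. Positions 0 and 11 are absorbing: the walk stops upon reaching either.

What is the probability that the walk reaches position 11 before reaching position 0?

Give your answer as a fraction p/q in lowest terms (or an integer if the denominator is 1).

Symmetric walk (p = 1/2): the harmonic-function argument gives P(hit 11 before 0 | start at 3) = a/N.
P = 3/11 = 3/11

Answer: 3/11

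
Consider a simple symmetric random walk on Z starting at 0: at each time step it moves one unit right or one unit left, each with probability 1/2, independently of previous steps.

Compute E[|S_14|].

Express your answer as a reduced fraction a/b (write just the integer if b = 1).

S_14 takes values m ≡ 0 (mod 2) with |m| ≤ 14; P(S_14=m) = C(14,(14+m)/2)/2^14.
Total paths: 2^14 = 16384
Distribution: P(S=-14)=1/16384, P(S=-12)=14/16384, P(S=-10)=91/16384, P(S=-8)=364/16384, P(S=-6)=1001/16384, P(S=-4)=2002/16384, P(S=-2)=3003/16384, P(S=0)=3432/16384, P(S=2)=3003/16384, P(S=4)=2002/16384, P(S=6)=1001/16384, P(S=8)=364/16384, P(S=10)=91/16384, P(S=12)=14/16384, P(S=14)=1/16384
E[|S_14|] = Σ_m |m|·P(S_14=m) = 48048/16384 = 3003/1024

Answer: 3003/1024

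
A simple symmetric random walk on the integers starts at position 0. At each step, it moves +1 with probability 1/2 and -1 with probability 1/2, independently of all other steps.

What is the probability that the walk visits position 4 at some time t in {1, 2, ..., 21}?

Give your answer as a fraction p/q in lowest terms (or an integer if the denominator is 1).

Answer: 200965/524288

Derivation:
Count via complement. Let g(t,s) = #length-t paths at position s with S_1..S_t all ≠ 4.
g(t,s) = g(t-1,s-1) + g(t-1,s+1) for s ≠ 4; g(t,4) = 0.
t=0: g(0,0)=1
t=1: g(1,-1)=1 g(1,1)=1
t=2: g(2,-2)=1 g(2,0)=2 g(2,2)=1
t=3: g(3,-3)=1 g(3,-1)=3 g(3,1)=3 g(3,3)=1
t=4: g(4,-4)=1 g(4,-2)=4 g(4,0)=6 g(4,2)=4
t=5: g(5,-5)=1 g(5,-3)=5 g(5,-1)=10 g(5,1)=10 g(5,3)=4
t=6: g(6,-6)=1 g(6,-4)=6 g(6,-2)=15 g(6,0)=20 g(6,2)=14
t=7: g(7,-7)=1 g(7,-5)=7 g(7,-3)=21 g(7,-1)=35 g(7,1)=34 g(7,3)=14
t=8: g(8,-8)=1 g(8,-6)=8 g(8,-4)=28 g(8,-2)=56 g(8,0)=69 g(8,2)=48
t=9: g(9,-9)=1 g(9,-7)=9 g(9,-5)=36 g(9,-3)=84 g(9,-1)=125 g(9,1)=117 g(9,3)=48
t=10: g(10,-10)=1 g(10,-8)=10 g(10,-6)=45 g(10,-4)=120 g(10,-2)=209 g(10,0)=242 g(10,2)=165
t=11: g(11,-11)=1 g(11,-9)=11 g(11,-7)=55 g(11,-5)=165 g(11,-3)=329 g(11,-1)=451 g(11,1)=407 g(11,3)=165
t=12: g(12,-12)=1 g(12,-10)=12 g(12,-8)=66 g(12,-6)=220 g(12,-4)=494 g(12,-2)=780 g(12,0)=858 g(12,2)=572
t=13: g(13,-13)=1 g(13,-11)=13 g(13,-9)=78 g(13,-7)=286 g(13,-5)=714 g(13,-3)=1274 g(13,-1)=1638 g(13,1)=1430 g(13,3)=572
t=14: g(14,-14)=1 g(14,-12)=14 g(14,-10)=91 g(14,-8)=364 g(14,-6)=1000 g(14,-4)=1988 g(14,-2)=2912 g(14,0)=3068 g(14,2)=2002
t=15: g(15,-15)=1 g(15,-13)=15 g(15,-11)=105 g(15,-9)=455 g(15,-7)=1364 g(15,-5)=2988 g(15,-3)=4900 g(15,-1)=5980 g(15,1)=5070 g(15,3)=2002
t=16: g(16,-16)=1 g(16,-14)=16 g(16,-12)=120 g(16,-10)=560 g(16,-8)=1819 g(16,-6)=4352 g(16,-4)=7888 g(16,-2)=10880 g(16,0)=11050 g(16,2)=7072
t=17: g(17,-17)=1 g(17,-15)=17 g(17,-13)=136 g(17,-11)=680 g(17,-9)=2379 g(17,-7)=6171 g(17,-5)=12240 g(17,-3)=18768 g(17,-1)=21930 g(17,1)=18122 g(17,3)=7072
t=18: g(18,-18)=1 g(18,-16)=18 g(18,-14)=153 g(18,-12)=816 g(18,-10)=3059 g(18,-8)=8550 g(18,-6)=18411 g(18,-4)=31008 g(18,-2)=40698 g(18,0)=40052 g(18,2)=25194
t=19: g(19,-19)=1 g(19,-17)=19 g(19,-15)=171 g(19,-13)=969 g(19,-11)=3875 g(19,-9)=11609 g(19,-7)=26961 g(19,-5)=49419 g(19,-3)=71706 g(19,-1)=80750 g(19,1)=65246 g(19,3)=25194
t=20: g(20,-20)=1 g(20,-18)=20 g(20,-16)=190 g(20,-14)=1140 g(20,-12)=4844 g(20,-10)=15484 g(20,-8)=38570 g(20,-6)=76380 g(20,-4)=121125 g(20,-2)=152456 g(20,0)=145996 g(20,2)=90440
t=21: g(21,-21)=1 g(21,-19)=21 g(21,-17)=210 g(21,-15)=1330 g(21,-13)=5984 g(21,-11)=20328 g(21,-9)=54054 g(21,-7)=114950 g(21,-5)=197505 g(21,-3)=273581 g(21,-1)=298452 g(21,1)=236436 g(21,3)=90440
Paths never hitting 4: Σ_s g(21,s) = 1293292
Paths hitting 4: 2^21 - 1293292 = 803860
P = 803860/2097152 = 200965/524288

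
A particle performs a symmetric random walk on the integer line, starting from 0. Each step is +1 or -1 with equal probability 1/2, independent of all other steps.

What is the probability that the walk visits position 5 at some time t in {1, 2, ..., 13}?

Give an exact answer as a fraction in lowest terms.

Count via complement. Let g(t,s) = #length-t paths at position s with S_1..S_t all ≠ 5.
g(t,s) = g(t-1,s-1) + g(t-1,s+1) for s ≠ 5; g(t,5) = 0.
t=0: g(0,0)=1
t=1: g(1,-1)=1 g(1,1)=1
t=2: g(2,-2)=1 g(2,0)=2 g(2,2)=1
t=3: g(3,-3)=1 g(3,-1)=3 g(3,1)=3 g(3,3)=1
t=4: g(4,-4)=1 g(4,-2)=4 g(4,0)=6 g(4,2)=4 g(4,4)=1
t=5: g(5,-5)=1 g(5,-3)=5 g(5,-1)=10 g(5,1)=10 g(5,3)=5
t=6: g(6,-6)=1 g(6,-4)=6 g(6,-2)=15 g(6,0)=20 g(6,2)=15 g(6,4)=5
t=7: g(7,-7)=1 g(7,-5)=7 g(7,-3)=21 g(7,-1)=35 g(7,1)=35 g(7,3)=20
t=8: g(8,-8)=1 g(8,-6)=8 g(8,-4)=28 g(8,-2)=56 g(8,0)=70 g(8,2)=55 g(8,4)=20
t=9: g(9,-9)=1 g(9,-7)=9 g(9,-5)=36 g(9,-3)=84 g(9,-1)=126 g(9,1)=125 g(9,3)=75
t=10: g(10,-10)=1 g(10,-8)=10 g(10,-6)=45 g(10,-4)=120 g(10,-2)=210 g(10,0)=251 g(10,2)=200 g(10,4)=75
t=11: g(11,-11)=1 g(11,-9)=11 g(11,-7)=55 g(11,-5)=165 g(11,-3)=330 g(11,-1)=461 g(11,1)=451 g(11,3)=275
t=12: g(12,-12)=1 g(12,-10)=12 g(12,-8)=66 g(12,-6)=220 g(12,-4)=495 g(12,-2)=791 g(12,0)=912 g(12,2)=726 g(12,4)=275
t=13: g(13,-13)=1 g(13,-11)=13 g(13,-9)=78 g(13,-7)=286 g(13,-5)=715 g(13,-3)=1286 g(13,-1)=1703 g(13,1)=1638 g(13,3)=1001
Paths never hitting 5: Σ_s g(13,s) = 6721
Paths hitting 5: 2^13 - 6721 = 1471
P = 1471/8192 = 1471/8192

Answer: 1471/8192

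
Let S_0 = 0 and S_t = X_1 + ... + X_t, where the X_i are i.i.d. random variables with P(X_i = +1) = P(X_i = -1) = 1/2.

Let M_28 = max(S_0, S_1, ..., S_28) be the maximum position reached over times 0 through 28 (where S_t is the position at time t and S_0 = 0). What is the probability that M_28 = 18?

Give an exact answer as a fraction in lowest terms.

Let M_28 = max(S_0,...,S_28). Use the reflection principle: for j ≥ 1, #{paths with M_28 ≥ j} = #{S_28 ≥ j} + #{S_28 ≥ j+1}.
By reflection, #{M_28 ≥ 18} = #{S_28 ≥ 18} + #{S_28 ≥ 19} = 122438 + 24158 = 146596.
#{M_28 ≥ 19} = #{S_28 ≥ 19} + #{S_28 ≥ 20} = 24158 + 24158 = 48316.
#{M_28 = 18} = 146596 - 48316 = 98280.
P(M_28 = 18) = 98280/268435456 = 12285/33554432

Answer: 12285/33554432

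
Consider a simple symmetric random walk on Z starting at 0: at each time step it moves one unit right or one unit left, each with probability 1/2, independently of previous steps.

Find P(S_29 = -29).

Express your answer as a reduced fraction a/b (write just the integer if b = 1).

Answer: 1/536870912

Derivation:
To reach position -29 after 29 steps: need 0 steps of +1 and 29 of -1.
Favorable paths: C(29,0) = 1
Total paths: 2^29 = 536870912
P = 1/536870912 = 1/536870912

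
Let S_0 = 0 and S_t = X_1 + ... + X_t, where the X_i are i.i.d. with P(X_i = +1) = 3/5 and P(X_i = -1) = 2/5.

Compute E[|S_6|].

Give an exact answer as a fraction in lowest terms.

Answer: 32766/15625

Derivation:
S_6 takes values m ≡ 0 (mod 2) with |m| ≤ 6; P(S_6=m) = C(6,(6+m)/2) · (3/5)^((6+m)/2) · (2/5)^((6-m)/2).
Distribution: P(S=-6)=64/15625, P(S=-4)=576/15625, P(S=-2)=432/3125, P(S=0)=864/3125, P(S=2)=972/3125, P(S=4)=2916/15625, P(S=6)=729/15625
E[|S_6|] = Σ_m |m|·P(S_6=m) = 32766/15625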